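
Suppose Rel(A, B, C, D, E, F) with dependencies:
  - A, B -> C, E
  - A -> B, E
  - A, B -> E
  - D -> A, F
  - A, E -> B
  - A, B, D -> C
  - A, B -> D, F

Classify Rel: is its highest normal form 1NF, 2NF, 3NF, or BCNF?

BCNF

Candidate keys: {A}, {D}. Prime attributes: {A, D}.
Every FD has a superkey on the left, so the relation is in BCNF.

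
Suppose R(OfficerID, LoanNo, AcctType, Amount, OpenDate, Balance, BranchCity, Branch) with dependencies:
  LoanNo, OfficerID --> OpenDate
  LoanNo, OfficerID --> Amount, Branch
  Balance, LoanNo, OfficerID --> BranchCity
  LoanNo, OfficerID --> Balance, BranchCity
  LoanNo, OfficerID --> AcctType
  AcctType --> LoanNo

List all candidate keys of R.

Attributes never on any right-hand side: {OfficerID} — every candidate key must contain it.
{AcctType, OfficerID} is a candidate key since {AcctType, OfficerID}⁺ = {AcctType, Amount, Balance, Branch, BranchCity, LoanNo, OfficerID, OpenDate} covers every attribute.
{LoanNo, OfficerID} is a candidate key since {LoanNo, OfficerID}⁺ = {AcctType, Amount, Balance, Branch, BranchCity, LoanNo, OfficerID, OpenDate} covers every attribute.
Any other superkey properly contains one of these, so there are no further candidate keys.

{AcctType, OfficerID}, {LoanNo, OfficerID}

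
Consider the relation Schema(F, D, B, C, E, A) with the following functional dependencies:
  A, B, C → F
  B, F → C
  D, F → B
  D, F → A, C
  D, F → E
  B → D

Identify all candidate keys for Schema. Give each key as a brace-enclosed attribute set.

{A, B, C}, {B, F}, {D, F}

{B, F} is a candidate key since {B, F}⁺ = {A, B, C, D, E, F} covers every attribute.
{D, F} is a candidate key since {D, F}⁺ = {A, B, C, D, E, F} covers every attribute.
{A, B, C} is a candidate key since {A, B, C}⁺ = {A, B, C, D, E, F} covers every attribute.
These are minimal and exhaustive — every other superkey contains one of them.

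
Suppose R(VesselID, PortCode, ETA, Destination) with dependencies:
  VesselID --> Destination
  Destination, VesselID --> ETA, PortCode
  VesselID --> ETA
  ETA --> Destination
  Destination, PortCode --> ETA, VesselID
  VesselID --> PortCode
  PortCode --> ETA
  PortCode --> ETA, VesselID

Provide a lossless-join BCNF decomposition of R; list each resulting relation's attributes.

{Destination, ETA}; {ETA, PortCode, VesselID}

Candidate keys of the original relation: {PortCode}, {VesselID}.
In {Destination, ETA, PortCode, VesselID}, {ETA} is not a superkey ({ETA}⁺ restricted to this set is {Destination, ETA}), so split on ETA --> Destination into {Destination, ETA} and {ETA, PortCode, VesselID}.
{Destination, ETA} is in BCNF.
{ETA, PortCode, VesselID} is in BCNF.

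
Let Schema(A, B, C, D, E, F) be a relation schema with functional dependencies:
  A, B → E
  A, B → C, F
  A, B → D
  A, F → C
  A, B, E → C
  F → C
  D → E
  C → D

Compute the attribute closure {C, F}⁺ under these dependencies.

Start with {C, F}.
C → D applies; add {D} → now {C, D, F}.
D → E applies; add {E} → now {C, D, E, F}.
No further FD applies.

{C, D, E, F}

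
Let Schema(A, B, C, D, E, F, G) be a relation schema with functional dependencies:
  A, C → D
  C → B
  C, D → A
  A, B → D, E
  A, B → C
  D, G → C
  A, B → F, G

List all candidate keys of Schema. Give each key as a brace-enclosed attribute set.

{A, B}⁺ = {A, B, C, D, E, F, G} — all of the relation — so {A, B} is a candidate key.
{A, C}⁺ = {A, B, C, D, E, F, G} — all of the relation — so {A, C} is a candidate key.
{C, D}⁺ = {A, B, C, D, E, F, G} — all of the relation — so {C, D} is a candidate key.
{D, G}⁺ = {A, B, C, D, E, F, G} — all of the relation — so {D, G} is a candidate key.
These are minimal and exhaustive — every other superkey contains one of them.

{A, B}, {A, C}, {C, D}, {D, G}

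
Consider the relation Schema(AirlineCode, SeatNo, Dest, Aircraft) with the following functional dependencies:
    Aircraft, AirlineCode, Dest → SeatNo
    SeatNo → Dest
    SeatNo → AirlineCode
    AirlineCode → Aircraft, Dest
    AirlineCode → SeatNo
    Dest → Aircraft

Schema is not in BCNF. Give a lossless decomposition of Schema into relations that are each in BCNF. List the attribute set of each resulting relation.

Candidate keys of the original relation: {AirlineCode}, {SeatNo}.
{Aircraft, AirlineCode, Dest, SeatNo}: {Dest} determines {Aircraft, Dest} here but is not a superkey — split on Dest → Aircraft, giving {Aircraft, Dest} and {AirlineCode, Dest, SeatNo}.
{Aircraft, Dest}: every determinant is a superkey — BCNF.
{AirlineCode, Dest, SeatNo}: every determinant is a superkey — BCNF.

{Aircraft, Dest}; {AirlineCode, Dest, SeatNo}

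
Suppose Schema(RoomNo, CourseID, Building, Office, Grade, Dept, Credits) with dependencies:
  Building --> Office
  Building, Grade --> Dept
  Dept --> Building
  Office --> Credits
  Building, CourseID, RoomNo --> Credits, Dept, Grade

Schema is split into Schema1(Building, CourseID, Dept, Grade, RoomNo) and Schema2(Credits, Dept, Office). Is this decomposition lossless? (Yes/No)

Schema1 ∩ Schema2 = {Dept}; its closure under F is {Building, Credits, Dept, Office}.
Schema2 is contained in that closure, so Schema1 ∩ Schema2 --> Schema2 holds and the join is lossless.

Yes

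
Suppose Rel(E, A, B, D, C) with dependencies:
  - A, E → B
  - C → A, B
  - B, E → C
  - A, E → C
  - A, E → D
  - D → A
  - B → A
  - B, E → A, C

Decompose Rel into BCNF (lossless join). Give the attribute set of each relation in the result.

Candidate keys of the original relation: {A, E}, {B, E}, {C, E}, {D, E}.
In {A, B, C, D, E}, {C} is not a superkey ({C}⁺ restricted to this set is {A, B, C}), so split on C → A, B into {A, B, C} and {C, D, E}.
In {A, B, C}, {B} is not a superkey ({B}⁺ restricted to this set is {A, B}), so split on B → A into {A, B} and {B, C}.
{A, B}: every determinant is a superkey — BCNF.
{B, C}: every determinant is a superkey — BCNF.
{C, D, E}: every determinant is a superkey — BCNF.

{A, B}; {B, C}; {C, D, E}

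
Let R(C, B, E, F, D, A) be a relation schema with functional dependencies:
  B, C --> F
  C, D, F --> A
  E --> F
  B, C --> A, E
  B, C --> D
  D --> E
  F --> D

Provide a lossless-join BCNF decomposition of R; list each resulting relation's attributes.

Candidate key of the original relation: {B, C}.
In {A, B, C, D, E, F}, {C, D, F} is not a superkey ({C, D, F}⁺ restricted to this set is {A, C, D, E, F}), so split on C, D, F --> A, E into {A, C, D, E, F} and {B, C, D, F}.
In {A, C, D, E, F}, {E} is not a superkey ({E}⁺ restricted to this set is {D, E, F}), so split on E --> D, F into {D, E, F} and {A, C, E}.
{D, E, F} has no BCNF violation.
{A, C, E} has no BCNF violation.
In {B, C, D, F}, {D} is not a superkey ({D}⁺ restricted to this set is {D, F}), so split on D --> F into {D, F} and {B, C, D}.
{D, F} has no BCNF violation.
{B, C, D} has no BCNF violation.

{A, C, E}; {B, C, D}; {D, E, F}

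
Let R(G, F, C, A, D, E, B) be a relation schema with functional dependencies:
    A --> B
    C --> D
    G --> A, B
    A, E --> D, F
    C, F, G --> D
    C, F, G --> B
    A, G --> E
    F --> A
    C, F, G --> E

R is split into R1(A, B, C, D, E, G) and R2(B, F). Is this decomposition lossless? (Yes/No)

No

Common attributes: {B}; their closure is {B}.
R1 ⊄ {B} and R2 ⊄ {B}, so the split is lossy.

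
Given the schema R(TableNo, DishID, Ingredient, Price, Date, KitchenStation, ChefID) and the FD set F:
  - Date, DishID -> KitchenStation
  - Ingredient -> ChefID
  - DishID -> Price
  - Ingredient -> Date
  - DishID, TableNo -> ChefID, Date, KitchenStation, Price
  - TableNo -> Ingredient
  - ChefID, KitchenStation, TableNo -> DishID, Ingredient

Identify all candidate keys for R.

{DishID, TableNo}, {KitchenStation, TableNo}

No FD produces {TableNo}, so it must be in every candidate key.
{DishID, TableNo}⁺ = {ChefID, Date, DishID, Ingredient, KitchenStation, Price, TableNo} — all of the relation — so {DishID, TableNo} is a candidate key.
{KitchenStation, TableNo}⁺ = {ChefID, Date, DishID, Ingredient, KitchenStation, Price, TableNo} — all of the relation — so {KitchenStation, TableNo} is a candidate key.
Any other superkey properly contains one of these, so there are no further candidate keys.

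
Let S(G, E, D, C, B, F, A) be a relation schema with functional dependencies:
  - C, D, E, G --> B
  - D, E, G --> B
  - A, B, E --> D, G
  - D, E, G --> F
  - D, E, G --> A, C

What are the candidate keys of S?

{E} never appears on the right of any FD, so every key must include it.
Closure of {A, B, E} is {A, B, C, D, E, F, G}, the whole schema; {A, B, E} is a candidate key.
Closure of {D, E, G} is {A, B, C, D, E, F, G}, the whole schema; {D, E, G} is a candidate key.
Any other superkey properly contains one of these, so there are no further candidate keys.

{A, B, E}, {D, E, G}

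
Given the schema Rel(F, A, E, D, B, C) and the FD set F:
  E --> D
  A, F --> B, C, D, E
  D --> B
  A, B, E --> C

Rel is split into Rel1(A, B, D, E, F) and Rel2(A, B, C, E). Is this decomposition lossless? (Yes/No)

Common attributes: {A, B, E}; their closure is {A, B, C, D, E}.
Since Rel2 ⊆ {A, B, C, D, E}, the intersection is a superkey of Rel2; the decomposition is lossless.

Yes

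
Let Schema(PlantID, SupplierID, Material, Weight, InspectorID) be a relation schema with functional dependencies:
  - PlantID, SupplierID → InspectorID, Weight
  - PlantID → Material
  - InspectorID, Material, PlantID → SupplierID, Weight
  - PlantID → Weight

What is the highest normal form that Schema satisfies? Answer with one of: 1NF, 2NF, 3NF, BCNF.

1NF

Candidate keys: {InspectorID, PlantID}, {PlantID, SupplierID}. Prime attributes: {InspectorID, PlantID, SupplierID}.
For PlantID → Material we have {PlantID}⁺ = {Material, PlantID, Weight}; {PlantID} is not a superkey, so BCNF fails.
Because {Material} is non-prime and the left side of PlantID → Material is not a superkey, the relation is not in 3NF.
{PlantID} is a proper subset of the key {InspectorID, PlantID}, and {PlantID}⁺ contains the non-prime attributes {Material, Weight} — a partial dependency, so 2NF is violated.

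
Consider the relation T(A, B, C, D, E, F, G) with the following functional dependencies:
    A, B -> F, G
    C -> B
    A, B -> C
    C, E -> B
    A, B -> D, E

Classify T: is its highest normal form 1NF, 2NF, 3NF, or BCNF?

Candidate keys: {A, B}, {A, C}. Prime attributes: {A, B, C}.
For C -> B we have {C}⁺ = {B, C}; {C} is not a superkey, so BCNF fails.
But every attribute on its right side ({B}) is prime, and the same holds for every other non-superkey FD, so 3NF still holds.

3NF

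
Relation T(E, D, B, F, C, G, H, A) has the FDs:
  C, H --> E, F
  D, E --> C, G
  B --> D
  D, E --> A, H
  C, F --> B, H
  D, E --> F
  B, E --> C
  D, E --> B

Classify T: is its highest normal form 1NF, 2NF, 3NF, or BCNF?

Candidate keys: {B, E}, {C, F}, {C, H}, {D, E}. Prime attributes: {B, C, D, E, F, H}.
B --> D: {B}⁺ = {B, D}, which is not all of the attributes, so the left side is not a superkey — BCNF is violated.
But every attribute on its right side ({D}) is prime, and the same holds for every other non-superkey FD, so 3NF still holds.

3NF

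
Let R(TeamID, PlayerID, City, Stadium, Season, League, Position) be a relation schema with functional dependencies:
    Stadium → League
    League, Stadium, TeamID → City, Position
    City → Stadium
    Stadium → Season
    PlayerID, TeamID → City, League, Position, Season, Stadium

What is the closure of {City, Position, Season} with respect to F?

{City, League, Position, Season, Stadium}

Start with {City, Position, Season}.
City → Stadium applies; add {Stadium} → now {City, Position, Season, Stadium}.
Stadium → League applies; add {League} → now {City, League, Position, Season, Stadium}.
No further FD applies.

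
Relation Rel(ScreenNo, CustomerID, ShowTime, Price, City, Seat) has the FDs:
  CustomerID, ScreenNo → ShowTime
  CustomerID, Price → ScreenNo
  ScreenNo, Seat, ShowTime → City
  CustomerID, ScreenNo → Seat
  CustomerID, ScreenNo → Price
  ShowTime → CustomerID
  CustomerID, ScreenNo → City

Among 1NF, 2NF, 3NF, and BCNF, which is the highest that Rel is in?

Candidate keys: {CustomerID, Price}, {CustomerID, ScreenNo}, {Price, ShowTime}, {ScreenNo, ShowTime}. Prime attributes: {CustomerID, Price, ScreenNo, ShowTime}.
ShowTime → CustomerID breaks BCNF: {ShowTime}⁺ = {CustomerID, ShowTime}, so {ShowTime} is not a superkey.
Its right-hand attributes {CustomerID} are all prime, as are those of every other non-superkey FD — the relation is in 3NF.

3NF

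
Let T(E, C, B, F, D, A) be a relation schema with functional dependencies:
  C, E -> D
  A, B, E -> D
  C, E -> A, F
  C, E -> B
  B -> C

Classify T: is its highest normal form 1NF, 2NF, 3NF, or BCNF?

3NF

Candidate keys: {B, E}, {C, E}. Prime attributes: {B, C, E}.
B -> C: {B}⁺ = {B, C}, which is not all of the attributes, so the left side is not a superkey — BCNF is violated.
Since {C} ⊆ prime attributes and every other non-superkey FD also has a prime right side, the schema is in 3NF.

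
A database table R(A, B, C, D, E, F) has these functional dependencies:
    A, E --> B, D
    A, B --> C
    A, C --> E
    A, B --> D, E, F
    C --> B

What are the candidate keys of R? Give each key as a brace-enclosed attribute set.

{A, B}, {A, C}, {A, E}

{A} never appears on the right of any FD, so every key must include it.
{A, B} is a candidate key since {A, B}⁺ = {A, B, C, D, E, F} covers every attribute.
{A, C} is a candidate key since {A, C}⁺ = {A, B, C, D, E, F} covers every attribute.
{A, E} is a candidate key since {A, E}⁺ = {A, B, C, D, E, F} covers every attribute.
No proper subset of any of these is a key, and no other minimal superkey exists.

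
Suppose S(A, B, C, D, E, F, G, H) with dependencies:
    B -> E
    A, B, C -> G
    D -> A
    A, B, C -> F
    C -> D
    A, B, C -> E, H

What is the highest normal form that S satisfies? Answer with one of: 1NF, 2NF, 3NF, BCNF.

Candidate key: {B, C}. Prime attributes: {B, C}.
B -> E breaks BCNF: {B}⁺ = {B, E}, so {B} is not a superkey.
B -> E has non-prime {E} on the right and a non-superkey on the left, so 3NF fails.
{B} is a proper subset of the key {B, C}, and {B}⁺ contains the non-prime attribute {E} — a partial dependency, so 2NF is violated.

1NF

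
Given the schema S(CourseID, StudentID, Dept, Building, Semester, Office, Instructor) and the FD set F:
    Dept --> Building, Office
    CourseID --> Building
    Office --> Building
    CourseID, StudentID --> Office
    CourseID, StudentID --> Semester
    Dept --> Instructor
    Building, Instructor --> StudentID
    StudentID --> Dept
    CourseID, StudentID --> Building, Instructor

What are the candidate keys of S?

{CourseID, Dept}, {CourseID, Instructor}, {CourseID, StudentID}

Attributes never on any right-hand side: {CourseID} — every candidate key must contain it.
{CourseID, Dept}⁺ = {Building, CourseID, Dept, Instructor, Office, Semester, StudentID} — all of the relation — so {CourseID, Dept} is a candidate key.
{CourseID, Instructor}⁺ = {Building, CourseID, Dept, Instructor, Office, Semester, StudentID} — all of the relation — so {CourseID, Instructor} is a candidate key.
{CourseID, StudentID}⁺ = {Building, CourseID, Dept, Instructor, Office, Semester, StudentID} — all of the relation — so {CourseID, StudentID} is a candidate key.
Any other superkey properly contains one of these, so there are no further candidate keys.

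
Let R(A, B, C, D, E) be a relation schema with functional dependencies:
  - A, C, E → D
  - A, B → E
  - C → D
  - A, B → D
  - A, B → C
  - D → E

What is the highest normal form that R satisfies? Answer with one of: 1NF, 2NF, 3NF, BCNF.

Candidate key: {A, B}. Prime attributes: {A, B}.
A, C, E → D: {A, C, E}⁺ = {A, C, D, E}, which is not all of the attributes, so the left side is not a superkey — BCNF is violated.
Because {D} is non-prime and the left side of A, C, E → D is not a superkey, the relation is not in 3NF.
No non-prime attribute depends on a proper subset of any candidate key, so 2NF holds.

2NF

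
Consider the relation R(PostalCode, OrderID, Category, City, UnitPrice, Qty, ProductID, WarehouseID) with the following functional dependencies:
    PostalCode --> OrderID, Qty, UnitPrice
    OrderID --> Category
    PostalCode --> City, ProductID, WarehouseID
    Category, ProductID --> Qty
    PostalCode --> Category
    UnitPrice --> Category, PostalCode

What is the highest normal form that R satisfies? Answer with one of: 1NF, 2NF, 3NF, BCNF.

Candidate keys: {PostalCode}, {UnitPrice}. Prime attributes: {PostalCode, UnitPrice}.
OrderID --> Category breaks BCNF: {OrderID}⁺ = {Category, OrderID}, so {OrderID} is not a superkey.
OrderID --> Category determines the non-prime attribute {Category} from a non-superkey — 3NF is violated.
With only single-attribute keys there can be no partial dependency, so 2NF holds.

2NF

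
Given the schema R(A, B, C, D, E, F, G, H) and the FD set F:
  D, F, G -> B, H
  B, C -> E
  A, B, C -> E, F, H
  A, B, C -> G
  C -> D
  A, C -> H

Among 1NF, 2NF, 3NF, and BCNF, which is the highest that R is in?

1NF

Candidate keys: {A, B, C}, {A, C, F, G}. Prime attributes: {A, B, C, F, G}.
For D, F, G -> B, H we have {D, F, G}⁺ = {B, D, F, G, H}; {D, F, G} is not a superkey, so BCNF fails.
D, F, G -> B, H has non-prime {H} on the right and a non-superkey on the left, so 3NF fails.
Since {C} ⊂ {A, B, C} and {C}⁺ ⊇ {D} with {D} non-prime, there is a partial dependency; 2NF fails.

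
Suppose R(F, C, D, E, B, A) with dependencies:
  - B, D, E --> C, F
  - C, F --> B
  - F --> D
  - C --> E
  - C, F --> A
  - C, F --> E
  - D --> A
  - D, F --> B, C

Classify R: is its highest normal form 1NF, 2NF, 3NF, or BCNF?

1NF

Candidate keys: {B, C, D}, {B, D, E}, {F}. Prime attributes: {B, C, D, E, F}.
C --> E: {C}⁺ = {C, E}, which is not all of the attributes, so the left side is not a superkey — BCNF is violated.
D --> A has non-prime {A} on the right and a non-superkey on the left, so 3NF fails.
{D} is a proper subset of the key {B, C, D}, and {D}⁺ contains the non-prime attribute {A} — a partial dependency, so 2NF is violated.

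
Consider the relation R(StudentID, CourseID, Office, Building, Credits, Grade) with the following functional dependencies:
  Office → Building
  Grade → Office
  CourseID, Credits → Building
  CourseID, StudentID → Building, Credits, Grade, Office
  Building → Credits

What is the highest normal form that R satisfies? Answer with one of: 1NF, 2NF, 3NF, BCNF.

Candidate key: {CourseID, StudentID}. Prime attributes: {CourseID, StudentID}.
For Office → Building we have {Office}⁺ = {Building, Credits, Office}; {Office} is not a superkey, so BCNF fails.
Because {Building} is non-prime and the left side of Office → Building is not a superkey, the relation is not in 3NF.
No non-prime attribute depends on a proper subset of any candidate key, so 2NF holds.

2NF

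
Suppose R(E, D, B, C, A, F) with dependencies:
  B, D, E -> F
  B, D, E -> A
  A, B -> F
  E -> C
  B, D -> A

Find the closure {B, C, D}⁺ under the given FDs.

Start with {B, C, D}.
B, D -> A applies; add {A} → now {A, B, C, D}.
A, B -> F applies; add {F} → now {A, B, C, D, F}.
No further FD applies.

{A, B, C, D, F}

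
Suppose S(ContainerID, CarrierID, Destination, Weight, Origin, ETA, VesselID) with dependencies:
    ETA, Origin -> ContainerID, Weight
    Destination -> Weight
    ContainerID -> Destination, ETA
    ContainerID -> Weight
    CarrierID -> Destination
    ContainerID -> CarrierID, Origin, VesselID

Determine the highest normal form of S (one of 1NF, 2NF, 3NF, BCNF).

Candidate keys: {ContainerID}, {ETA, Origin}. Prime attributes: {ContainerID, ETA, Origin}.
Destination -> Weight: {Destination}⁺ = {Destination, Weight}, which is not all of the attributes, so the left side is not a superkey — BCNF is violated.
Destination -> Weight has non-prime {Weight} on the right and a non-superkey on the left, so 3NF fails.
No non-prime attribute depends on a proper subset of any candidate key, so 2NF holds.

2NF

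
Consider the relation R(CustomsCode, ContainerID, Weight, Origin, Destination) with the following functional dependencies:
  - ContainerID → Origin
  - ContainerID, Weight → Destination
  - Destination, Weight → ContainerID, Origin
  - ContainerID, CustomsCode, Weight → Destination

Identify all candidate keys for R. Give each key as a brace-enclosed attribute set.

{ContainerID, CustomsCode, Weight}, {CustomsCode, Destination, Weight}

{CustomsCode, Weight} never appear on the right of any FD, so every key must include all of them.
{ContainerID, CustomsCode, Weight} is a candidate key since {ContainerID, CustomsCode, Weight}⁺ = {ContainerID, CustomsCode, Destination, Origin, Weight} covers every attribute.
{CustomsCode, Destination, Weight} is a candidate key since {CustomsCode, Destination, Weight}⁺ = {ContainerID, CustomsCode, Destination, Origin, Weight} covers every attribute.
These are minimal and exhaustive — every other superkey contains one of them.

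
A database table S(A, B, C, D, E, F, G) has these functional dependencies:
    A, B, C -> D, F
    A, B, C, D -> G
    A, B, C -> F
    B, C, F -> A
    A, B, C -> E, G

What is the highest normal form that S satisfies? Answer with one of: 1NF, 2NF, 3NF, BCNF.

BCNF

Candidate keys: {A, B, C}, {B, C, F}. Prime attributes: {A, B, C, F}.
The left-hand side of every FD is a superkey, so BCNF is satisfied.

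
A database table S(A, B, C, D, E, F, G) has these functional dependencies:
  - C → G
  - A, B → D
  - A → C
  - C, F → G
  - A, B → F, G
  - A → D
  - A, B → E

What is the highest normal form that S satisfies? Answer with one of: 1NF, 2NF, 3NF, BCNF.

1NF

Candidate key: {A, B}. Prime attributes: {A, B}.
C → G: {C}⁺ = {C, G}, which is not all of the attributes, so the left side is not a superkey — BCNF is violated.
C → G determines the non-prime attribute {G} from a non-superkey — 3NF is violated.
The proper key subset {A} of {A, B} determines non-prime {C, D, G}, so the relation is not even in 2NF.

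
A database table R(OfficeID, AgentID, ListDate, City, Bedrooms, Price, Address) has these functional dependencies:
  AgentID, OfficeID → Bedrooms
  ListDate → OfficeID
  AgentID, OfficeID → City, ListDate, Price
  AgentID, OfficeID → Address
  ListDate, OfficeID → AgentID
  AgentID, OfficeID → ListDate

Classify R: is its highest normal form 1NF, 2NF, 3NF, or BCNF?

BCNF

Candidate keys: {AgentID, OfficeID}, {ListDate}. Prime attributes: {AgentID, ListDate, OfficeID}.
The left-hand side of every FD is a superkey, so BCNF is satisfied.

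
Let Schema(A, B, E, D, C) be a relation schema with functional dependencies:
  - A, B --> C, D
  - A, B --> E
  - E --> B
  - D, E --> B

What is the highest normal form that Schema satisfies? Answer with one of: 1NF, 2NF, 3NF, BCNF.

3NF

Candidate keys: {A, B}, {A, E}. Prime attributes: {A, B, E}.
For E --> B we have {E}⁺ = {B, E}; {E} is not a superkey, so BCNF fails.
Its right-hand attributes {B} are all prime, as are those of every other non-superkey FD — the relation is in 3NF.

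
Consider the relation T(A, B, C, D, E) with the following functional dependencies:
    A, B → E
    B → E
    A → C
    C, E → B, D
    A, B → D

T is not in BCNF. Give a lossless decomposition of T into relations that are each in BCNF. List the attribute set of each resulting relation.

Candidate keys of the original relation: {A, B}, {A, E}.
{A, B, C, D, E}: {B} determines {B, E} here but is not a superkey — split on B → E, giving {B, E} and {A, B, C, D}.
{B, E} is in BCNF.
{A, B, C, D}: {A} determines {A, C} here but is not a superkey — split on A → C, giving {A, C} and {A, B, D}.
{A, C} is in BCNF.
{A, B, D} is in BCNF.

{A, B, D}; {A, C}; {B, E}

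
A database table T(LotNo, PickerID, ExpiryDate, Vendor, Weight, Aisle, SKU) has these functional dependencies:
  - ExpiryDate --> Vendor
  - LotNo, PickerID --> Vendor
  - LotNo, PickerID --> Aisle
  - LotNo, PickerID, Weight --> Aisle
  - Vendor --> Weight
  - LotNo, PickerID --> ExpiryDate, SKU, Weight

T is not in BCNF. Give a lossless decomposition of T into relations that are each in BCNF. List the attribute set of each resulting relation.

Candidate key of the original relation: {LotNo, PickerID}.
Within {Aisle, ExpiryDate, LotNo, PickerID, SKU, Vendor, Weight}: {ExpiryDate}⁺ ∩ {Aisle, ExpiryDate, LotNo, PickerID, SKU, Vendor, Weight} = {ExpiryDate, Vendor, Weight}, not the whole set, so ExpiryDate --> Vendor, Weight violates BCNF; decompose into {ExpiryDate, Vendor, Weight} and {Aisle, ExpiryDate, LotNo, PickerID, SKU}.
Within {ExpiryDate, Vendor, Weight}: {Vendor}⁺ ∩ {ExpiryDate, Vendor, Weight} = {Vendor, Weight}, not the whole set, so Vendor --> Weight violates BCNF; decompose into {Vendor, Weight} and {ExpiryDate, Vendor}.
{Vendor, Weight} is in BCNF.
{ExpiryDate, Vendor} is in BCNF.
{Aisle, ExpiryDate, LotNo, PickerID, SKU} is in BCNF.

{Aisle, ExpiryDate, LotNo, PickerID, SKU}; {ExpiryDate, Vendor}; {Vendor, Weight}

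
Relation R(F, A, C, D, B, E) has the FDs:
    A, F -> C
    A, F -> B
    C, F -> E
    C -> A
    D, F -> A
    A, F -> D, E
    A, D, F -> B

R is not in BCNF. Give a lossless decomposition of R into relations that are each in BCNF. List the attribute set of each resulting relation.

Candidate keys of the original relation: {A, F}, {C, F}, {D, F}.
Within {A, B, C, D, E, F}: {C}⁺ ∩ {A, B, C, D, E, F} = {A, C}, not the whole set, so C -> A violates BCNF; decompose into {A, C} and {B, C, D, E, F}.
{A, C}: every determinant is a superkey — BCNF.
{B, C, D, E, F}: every determinant is a superkey — BCNF.

{A, C}; {B, C, D, E, F}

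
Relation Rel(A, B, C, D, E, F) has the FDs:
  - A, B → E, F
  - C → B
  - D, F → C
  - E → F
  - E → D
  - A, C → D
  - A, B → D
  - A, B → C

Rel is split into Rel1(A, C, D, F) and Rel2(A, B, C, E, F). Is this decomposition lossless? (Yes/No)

Common attributes: {A, C, F}; their closure is {A, B, C, D, E, F}.
Rel1 is contained in that closure, so Rel1 ∩ Rel2 → Rel1 holds and the join is lossless.

Yes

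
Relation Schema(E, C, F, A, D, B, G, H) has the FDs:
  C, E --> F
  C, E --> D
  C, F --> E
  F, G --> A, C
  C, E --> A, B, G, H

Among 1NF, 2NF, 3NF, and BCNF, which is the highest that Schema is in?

Candidate keys: {C, E}, {C, F}, {F, G}. Prime attributes: {C, E, F, G}.
The left-hand side of every FD is a superkey, so BCNF is satisfied.

BCNF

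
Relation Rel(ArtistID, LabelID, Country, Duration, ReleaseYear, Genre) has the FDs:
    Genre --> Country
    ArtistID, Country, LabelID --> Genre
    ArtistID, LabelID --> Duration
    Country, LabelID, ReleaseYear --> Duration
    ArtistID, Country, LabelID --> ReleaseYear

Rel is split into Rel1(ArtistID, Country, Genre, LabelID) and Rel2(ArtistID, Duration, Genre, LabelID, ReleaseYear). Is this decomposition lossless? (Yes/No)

Yes

Rel1 ∩ Rel2 = {ArtistID, Genre, LabelID}; its closure under F is {ArtistID, Country, Duration, Genre, LabelID, ReleaseYear}.
This includes all of Rel1, so the common attributes are a superkey of Rel1 — the join is lossless.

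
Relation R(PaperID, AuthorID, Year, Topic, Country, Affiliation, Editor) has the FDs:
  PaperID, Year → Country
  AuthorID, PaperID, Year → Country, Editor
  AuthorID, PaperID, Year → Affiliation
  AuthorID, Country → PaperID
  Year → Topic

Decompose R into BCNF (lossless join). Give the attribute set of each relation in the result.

{Affiliation, AuthorID, Editor, PaperID, Year}; {Country, PaperID, Year}; {Topic, Year}

Candidate keys of the original relation: {AuthorID, Country, Year}, {AuthorID, PaperID, Year}.
Within {Affiliation, AuthorID, Country, Editor, PaperID, Topic, Year}: {PaperID, Year}⁺ ∩ {Affiliation, AuthorID, Country, Editor, PaperID, Topic, Year} = {Country, PaperID, Topic, Year}, not the whole set, so PaperID, Year → Country, Topic violates BCNF; decompose into {Country, PaperID, Topic, Year} and {Affiliation, AuthorID, Editor, PaperID, Year}.
Within {Country, PaperID, Topic, Year}: {Year}⁺ ∩ {Country, PaperID, Topic, Year} = {Topic, Year}, not the whole set, so Year → Topic violates BCNF; decompose into {Topic, Year} and {Country, PaperID, Year}.
{Topic, Year}: every determinant is a superkey — BCNF.
{Country, PaperID, Year}: every determinant is a superkey — BCNF.
{Affiliation, AuthorID, Editor, PaperID, Year}: every determinant is a superkey — BCNF.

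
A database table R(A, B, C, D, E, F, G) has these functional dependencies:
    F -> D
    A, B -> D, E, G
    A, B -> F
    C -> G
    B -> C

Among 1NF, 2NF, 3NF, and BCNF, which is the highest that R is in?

1NF

Candidate key: {A, B}. Prime attributes: {A, B}.
F -> D breaks BCNF: {F}⁺ = {D, F}, so {F} is not a superkey.
F -> D has non-prime {D} on the right and a non-superkey on the left, so 3NF fails.
Since {B} ⊂ {A, B} and {B}⁺ ⊇ {C, G} with {C, G} non-prime, there is a partial dependency; 2NF fails.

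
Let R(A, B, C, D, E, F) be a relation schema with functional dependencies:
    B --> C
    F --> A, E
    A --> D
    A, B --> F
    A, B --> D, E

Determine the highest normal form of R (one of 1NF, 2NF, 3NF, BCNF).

Candidate keys: {A, B}, {B, F}. Prime attributes: {A, B, F}.
For B --> C we have {B}⁺ = {B, C}; {B} is not a superkey, so BCNF fails.
Because {C} is non-prime and the left side of B --> C is not a superkey, the relation is not in 3NF.
{A} is a proper subset of the key {A, B}, and {A}⁺ contains the non-prime attribute {D} — a partial dependency, so 2NF is violated.

1NF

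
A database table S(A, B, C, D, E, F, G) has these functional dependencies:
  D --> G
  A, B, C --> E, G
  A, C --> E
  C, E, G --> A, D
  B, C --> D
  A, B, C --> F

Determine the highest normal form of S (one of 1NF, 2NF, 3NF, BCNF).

1NF

Candidate keys: {A, B, C}, {B, C, E}. Prime attributes: {A, B, C, E}.
D --> G breaks BCNF: {D}⁺ = {D, G}, so {D} is not a superkey.
D --> G has non-prime {G} on the right and a non-superkey on the left, so 3NF fails.
{B, C} is a proper subset of the key {A, B, C}, and {B, C}⁺ contains the non-prime attributes {D, G} — a partial dependency, so 2NF is violated.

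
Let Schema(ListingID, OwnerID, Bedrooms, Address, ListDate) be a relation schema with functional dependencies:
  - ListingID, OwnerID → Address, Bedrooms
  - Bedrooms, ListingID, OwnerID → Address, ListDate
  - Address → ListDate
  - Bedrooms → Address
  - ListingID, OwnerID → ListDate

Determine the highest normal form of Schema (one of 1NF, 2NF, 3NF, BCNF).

Candidate key: {ListingID, OwnerID}. Prime attributes: {ListingID, OwnerID}.
For Address → ListDate we have {Address}⁺ = {Address, ListDate}; {Address} is not a superkey, so BCNF fails.
Address → ListDate determines the non-prime attribute {ListDate} from a non-superkey — 3NF is violated.
No non-prime attribute depends on a proper subset of any candidate key, so 2NF holds.

2NF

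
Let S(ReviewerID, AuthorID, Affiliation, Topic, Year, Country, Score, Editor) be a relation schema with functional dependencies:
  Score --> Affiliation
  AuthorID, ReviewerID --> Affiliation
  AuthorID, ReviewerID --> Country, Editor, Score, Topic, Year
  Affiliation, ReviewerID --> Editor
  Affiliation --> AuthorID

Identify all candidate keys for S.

Attributes never on any right-hand side: {ReviewerID} — every candidate key must contain it.
{Affiliation, ReviewerID}⁺ = {Affiliation, AuthorID, Country, Editor, ReviewerID, Score, Topic, Year}, which is every attribute, so {Affiliation, ReviewerID} is a candidate key.
{AuthorID, ReviewerID}⁺ = {Affiliation, AuthorID, Country, Editor, ReviewerID, Score, Topic, Year}, which is every attribute, so {AuthorID, ReviewerID} is a candidate key.
{ReviewerID, Score}⁺ = {Affiliation, AuthorID, Country, Editor, ReviewerID, Score, Topic, Year}, which is every attribute, so {ReviewerID, Score} is a candidate key.
These are minimal and exhaustive — every other superkey contains one of them.

{Affiliation, ReviewerID}, {AuthorID, ReviewerID}, {ReviewerID, Score}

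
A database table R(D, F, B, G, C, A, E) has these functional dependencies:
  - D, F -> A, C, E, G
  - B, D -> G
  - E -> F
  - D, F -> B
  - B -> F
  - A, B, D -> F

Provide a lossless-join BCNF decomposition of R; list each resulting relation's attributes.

{A, B, C, D, E, G}; {E, F}

Candidate keys of the original relation: {B, D}, {D, E}, {D, F}.
Within {A, B, C, D, E, F, G}: {E}⁺ ∩ {A, B, C, D, E, F, G} = {E, F}, not the whole set, so E -> F violates BCNF; decompose into {E, F} and {A, B, C, D, E, G}.
{E, F} is in BCNF.
{A, B, C, D, E, G} is in BCNF.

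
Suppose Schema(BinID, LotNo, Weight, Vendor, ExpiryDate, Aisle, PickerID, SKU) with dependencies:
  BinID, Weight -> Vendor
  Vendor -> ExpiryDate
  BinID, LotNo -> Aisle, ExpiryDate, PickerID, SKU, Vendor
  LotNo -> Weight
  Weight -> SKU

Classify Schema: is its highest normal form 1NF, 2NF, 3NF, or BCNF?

1NF

Candidate key: {BinID, LotNo}. Prime attributes: {BinID, LotNo}.
BinID, Weight -> Vendor: {BinID, Weight}⁺ = {BinID, ExpiryDate, SKU, Vendor, Weight}, which is not all of the attributes, so the left side is not a superkey — BCNF is violated.
BinID, Weight -> Vendor determines the non-prime attribute {Vendor} from a non-superkey — 3NF is violated.
The proper key subset {LotNo} of {BinID, LotNo} determines non-prime {SKU, Weight}, so the relation is not even in 2NF.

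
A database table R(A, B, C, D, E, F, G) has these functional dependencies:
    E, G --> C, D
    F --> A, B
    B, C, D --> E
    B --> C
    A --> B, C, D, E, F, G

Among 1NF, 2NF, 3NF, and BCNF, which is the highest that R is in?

Candidate keys: {A}, {F}. Prime attributes: {A, F}.
E, G --> C, D: {E, G}⁺ = {C, D, E, G}, which is not all of the attributes, so the left side is not a superkey — BCNF is violated.
E, G --> C, D has non-prime {C, D} on the right and a non-superkey on the left, so 3NF fails.
Every candidate key is a single attribute, so no partial dependency is possible; 2NF holds.

2NF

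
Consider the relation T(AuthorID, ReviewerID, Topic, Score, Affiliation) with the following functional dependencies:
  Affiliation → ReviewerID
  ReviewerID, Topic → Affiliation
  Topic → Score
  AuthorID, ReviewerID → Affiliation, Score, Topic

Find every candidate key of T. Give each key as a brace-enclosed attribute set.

{Affiliation, AuthorID}, {AuthorID, ReviewerID}

No FD produces {AuthorID}, so it must be in every candidate key.
{Affiliation, AuthorID} is a candidate key since {Affiliation, AuthorID}⁺ = {Affiliation, AuthorID, ReviewerID, Score, Topic} covers every attribute.
{AuthorID, ReviewerID} is a candidate key since {AuthorID, ReviewerID}⁺ = {Affiliation, AuthorID, ReviewerID, Score, Topic} covers every attribute.
No proper subset of any of these is a key, and no other minimal superkey exists.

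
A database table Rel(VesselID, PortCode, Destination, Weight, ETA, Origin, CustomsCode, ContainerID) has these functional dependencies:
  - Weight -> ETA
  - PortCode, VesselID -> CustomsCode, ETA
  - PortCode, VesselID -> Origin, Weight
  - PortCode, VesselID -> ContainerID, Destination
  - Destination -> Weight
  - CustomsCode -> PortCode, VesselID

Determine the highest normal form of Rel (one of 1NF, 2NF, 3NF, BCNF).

Candidate keys: {CustomsCode}, {PortCode, VesselID}. Prime attributes: {CustomsCode, PortCode, VesselID}.
Weight -> ETA breaks BCNF: {Weight}⁺ = {ETA, Weight}, so {Weight} is not a superkey.
Weight -> ETA has non-prime {ETA} on the right and a non-superkey on the left, so 3NF fails.
No non-prime attribute depends on a proper subset of any candidate key, so 2NF holds.

2NF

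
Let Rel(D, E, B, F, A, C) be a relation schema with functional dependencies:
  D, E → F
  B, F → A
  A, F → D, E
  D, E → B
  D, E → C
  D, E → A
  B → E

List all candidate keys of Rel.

{A, F}, {B, D}, {B, F}, {D, E}

Closure of {A, F} is {A, B, C, D, E, F}, the whole schema; {A, F} is a candidate key.
Closure of {B, D} is {A, B, C, D, E, F}, the whole schema; {B, D} is a candidate key.
Closure of {B, F} is {A, B, C, D, E, F}, the whole schema; {B, F} is a candidate key.
Closure of {D, E} is {A, B, C, D, E, F}, the whole schema; {D, E} is a candidate key.
These are minimal and exhaustive — every other superkey contains one of them.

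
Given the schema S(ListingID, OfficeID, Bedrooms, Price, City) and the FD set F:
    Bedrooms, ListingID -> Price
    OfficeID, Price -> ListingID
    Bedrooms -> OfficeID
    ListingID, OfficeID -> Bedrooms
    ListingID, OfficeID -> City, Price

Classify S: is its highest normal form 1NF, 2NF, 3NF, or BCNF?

Candidate keys: {Bedrooms, ListingID}, {Bedrooms, Price}, {ListingID, OfficeID}, {OfficeID, Price}. Prime attributes: {Bedrooms, ListingID, OfficeID, Price}.
For Bedrooms -> OfficeID we have {Bedrooms}⁺ = {Bedrooms, OfficeID}; {Bedrooms} is not a superkey, so BCNF fails.
But every attribute on its right side ({OfficeID}) is prime, and the same holds for every other non-superkey FD, so 3NF still holds.

3NF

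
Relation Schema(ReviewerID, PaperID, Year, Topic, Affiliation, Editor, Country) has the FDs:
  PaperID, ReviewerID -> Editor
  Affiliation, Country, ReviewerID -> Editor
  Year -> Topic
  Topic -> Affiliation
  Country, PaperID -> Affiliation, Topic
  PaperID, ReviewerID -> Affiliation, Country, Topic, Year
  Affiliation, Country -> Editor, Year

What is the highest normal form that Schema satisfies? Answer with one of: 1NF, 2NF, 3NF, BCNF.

Candidate key: {PaperID, ReviewerID}. Prime attributes: {PaperID, ReviewerID}.
Affiliation, Country, ReviewerID -> Editor: {Affiliation, Country, ReviewerID}⁺ = {Affiliation, Country, Editor, ReviewerID, Topic, Year}, which is not all of the attributes, so the left side is not a superkey — BCNF is violated.
Affiliation, Country, ReviewerID -> Editor has non-prime {Editor} on the right and a non-superkey on the left, so 3NF fails.
Checking every proper subset of each key, none determines a non-prime attribute — 2NF is satisfied.

2NF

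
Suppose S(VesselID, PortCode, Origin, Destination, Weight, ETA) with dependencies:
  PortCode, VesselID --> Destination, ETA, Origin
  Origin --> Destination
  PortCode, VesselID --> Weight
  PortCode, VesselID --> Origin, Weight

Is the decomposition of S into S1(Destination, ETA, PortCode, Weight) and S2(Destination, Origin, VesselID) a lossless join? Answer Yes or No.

No

Common attributes: {Destination}; their closure is {Destination}.
Neither S1 nor S2 is contained in that closure, so the decomposition is lossy.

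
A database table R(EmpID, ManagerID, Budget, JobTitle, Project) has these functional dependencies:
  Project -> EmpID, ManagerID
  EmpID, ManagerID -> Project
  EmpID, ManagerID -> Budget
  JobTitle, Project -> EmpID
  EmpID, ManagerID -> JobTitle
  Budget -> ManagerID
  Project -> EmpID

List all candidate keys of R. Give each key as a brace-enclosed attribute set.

{Budget, EmpID}, {EmpID, ManagerID}, {Project}

{Project}⁺ = {Budget, EmpID, JobTitle, ManagerID, Project}, which is every attribute, so {Project} is a candidate key.
{Budget, EmpID}⁺ = {Budget, EmpID, JobTitle, ManagerID, Project}, which is every attribute, so {Budget, EmpID} is a candidate key.
{EmpID, ManagerID}⁺ = {Budget, EmpID, JobTitle, ManagerID, Project}, which is every attribute, so {EmpID, ManagerID} is a candidate key.
No proper subset of any of these is a key, and no other minimal superkey exists.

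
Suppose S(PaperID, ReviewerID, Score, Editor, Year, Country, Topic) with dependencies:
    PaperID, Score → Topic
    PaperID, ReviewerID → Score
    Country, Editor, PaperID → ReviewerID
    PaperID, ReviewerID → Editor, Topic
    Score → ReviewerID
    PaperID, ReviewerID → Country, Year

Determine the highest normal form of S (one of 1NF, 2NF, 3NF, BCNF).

Candidate keys: {Country, Editor, PaperID}, {PaperID, ReviewerID}, {PaperID, Score}. Prime attributes: {Country, Editor, PaperID, ReviewerID, Score}.
Score → ReviewerID breaks BCNF: {Score}⁺ = {ReviewerID, Score}, so {Score} is not a superkey.
Since {ReviewerID} ⊆ prime attributes and every other non-superkey FD also has a prime right side, the schema is in 3NF.

3NF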